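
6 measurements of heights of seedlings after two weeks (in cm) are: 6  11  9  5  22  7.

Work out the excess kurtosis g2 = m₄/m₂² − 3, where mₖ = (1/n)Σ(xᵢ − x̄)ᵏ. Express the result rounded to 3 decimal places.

0.389

x̄ = 10.0000
Σ(xᵢ − x̄)² = 196.0000 ⇒ m₂ = 32.66667
Σ(xᵢ − x̄)⁴ = 21700.0000 ⇒ m₄ = 3616.66667
m₂² = 1067.11111
g2 = m₄/m₂² − 3 = 3.38921 − 3 ≈ 0.389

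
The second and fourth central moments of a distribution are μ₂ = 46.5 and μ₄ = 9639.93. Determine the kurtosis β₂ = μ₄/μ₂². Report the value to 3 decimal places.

4.458

μ₂² = 46.5² = 2162.25000
μ₄/μ₂² = 9639.93 / 2162.25000 = 4.45829
β₂ ≈ 4.458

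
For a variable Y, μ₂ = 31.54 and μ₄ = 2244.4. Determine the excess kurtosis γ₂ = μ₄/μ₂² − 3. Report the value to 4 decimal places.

μ₂² = 31.54² = 994.77160
μ₄/μ₂² = 2244.4 / 994.77160 = 2.25620
γ₂ = 2.25620 − 3 ≈ -0.7438

-0.7438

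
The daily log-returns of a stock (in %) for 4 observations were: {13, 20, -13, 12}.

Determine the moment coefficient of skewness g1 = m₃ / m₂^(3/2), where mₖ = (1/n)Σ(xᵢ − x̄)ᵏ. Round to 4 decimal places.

-0.9378

x̄ = (13 + 20 - 13 + 12) / 4 = 8.0000
deviations (xᵢ − x̄): 5.0000, 12.0000, -21.0000, 4.0000
Σ(xᵢ − x̄)² = 626.0000 ⇒ m₂ = 626.0000/4 = 156.50000
Σ(xᵢ − x̄)³ = -7344.0000 ⇒ m₃ = -7344.0000/4 = -1836.00000
m₂^(3/2) = 156.50000^(1.5) = 1957.81437
g1 = m₃ / m₂^(3/2) = -1836.00000 / 1957.81437 ≈ -0.9378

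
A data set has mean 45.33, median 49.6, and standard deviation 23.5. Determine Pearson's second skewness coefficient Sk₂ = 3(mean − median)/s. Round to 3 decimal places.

-0.545

Sk₂ = 3(45.33 − 49.6) / 23.5 = 3 × -4.2700 / 23.5
    = -12.8100 / 23.5 ≈ -0.545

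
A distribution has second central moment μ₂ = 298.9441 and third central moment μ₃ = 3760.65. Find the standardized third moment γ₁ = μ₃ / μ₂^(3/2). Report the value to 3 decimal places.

0.728

σ = √μ₂ = √298.9441 = 17.29000
σ³ = μ₂^(3/2) = 5168.74349
γ₁ = μ₃/σ³ = 3760.65 / 5168.74349 ≈ 0.728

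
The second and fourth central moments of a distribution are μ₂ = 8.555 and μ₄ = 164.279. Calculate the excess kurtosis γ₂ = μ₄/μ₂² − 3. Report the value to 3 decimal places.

-0.755

μ₂² = 8.555² = 73.18803
μ₄/μ₂² = 164.279 / 73.18803 = 2.24462
γ₂ = 2.24462 − 3 ≈ -0.755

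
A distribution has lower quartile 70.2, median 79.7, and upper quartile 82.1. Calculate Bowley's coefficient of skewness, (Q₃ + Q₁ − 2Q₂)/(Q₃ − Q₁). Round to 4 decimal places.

numerator: Q₃ + Q₁ − 2Q₂ = 82.1 + 70.2 − 2×79.7 = -7.1000
denominator: Q₃ − Q₁ = 82.1 − 70.2 = 11.9000
Bowley skewness = -7.1000 / 11.9000 ≈ -0.5966

-0.5966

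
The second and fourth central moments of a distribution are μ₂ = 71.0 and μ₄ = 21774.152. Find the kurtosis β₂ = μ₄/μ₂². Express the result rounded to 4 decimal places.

4.3194

μ₂² = 71.0² = 5041.00000
μ₄/μ₂² = 21774.152 / 5041.00000 = 4.31941
β₂ ≈ 4.3194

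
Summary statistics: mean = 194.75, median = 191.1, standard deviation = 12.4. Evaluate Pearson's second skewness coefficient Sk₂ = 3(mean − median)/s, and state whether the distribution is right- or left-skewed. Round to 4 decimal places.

0.8831, right-skewed

Sk₂ = 3(194.75 − 191.1) / 12.4 = 3 × 3.6500 / 12.4
    = 10.9500 / 12.4 ≈ 0.8831
Sk₂ > 0 ⇒ mean > median ⇒ right-skewed (positive skew).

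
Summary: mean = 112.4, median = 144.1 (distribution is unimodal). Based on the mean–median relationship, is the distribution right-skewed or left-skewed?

left-skewed

mean − median = 112.4 − 144.1 = -31.7
mean < median ⇒ the longer tail is on the left ⇒ left-skewed (negatively skewed).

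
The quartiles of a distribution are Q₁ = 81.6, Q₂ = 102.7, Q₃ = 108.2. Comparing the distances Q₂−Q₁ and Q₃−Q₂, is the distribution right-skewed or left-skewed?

left-skewed

Q₂ − Q₁ = 21.1;  Q₃ − Q₂ = 5.5
Q₂ − Q₁ > Q₃ − Q₂ ⇒ the lower half is more spread out ⇒ left-skewed.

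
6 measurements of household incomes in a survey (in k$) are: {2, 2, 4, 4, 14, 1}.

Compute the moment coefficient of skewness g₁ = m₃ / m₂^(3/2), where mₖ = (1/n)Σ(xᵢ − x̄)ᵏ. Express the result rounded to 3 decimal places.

x̄ = (2 + 2 + 4 + 4 + 14 + 1) / 6 = 4.5000
deviations (xᵢ − x̄): -2.5000, -2.5000, -0.5000, -0.5000, 9.5000, -3.5000
Σ(xᵢ − x̄)² = 115.5000 ⇒ m₂ = 115.5000/6 = 19.25000
Σ(xᵢ − x̄)³ = 783.0000 ⇒ m₃ = 783.0000/6 = 130.50000
m₂^(3/2) = 19.25000^(1.5) = 84.45903
g₁ = m₃ / m₂^(3/2) = 130.50000 / 84.45903 ≈ 1.545

1.545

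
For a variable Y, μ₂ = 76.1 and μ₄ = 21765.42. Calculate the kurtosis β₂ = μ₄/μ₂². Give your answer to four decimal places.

3.7584

μ₂² = 76.1² = 5791.21000
μ₄/μ₂² = 21765.42 / 5791.21000 = 3.75835
β₂ ≈ 3.7584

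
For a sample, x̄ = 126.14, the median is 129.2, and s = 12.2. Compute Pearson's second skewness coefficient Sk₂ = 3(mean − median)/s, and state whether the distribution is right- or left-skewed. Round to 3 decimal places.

-0.752, left-skewed

Sk₂ = 3(126.14 − 129.2) / 12.2 = 3 × -3.0600 / 12.2
    = -9.1800 / 12.2 ≈ -0.752
Sk₂ < 0 ⇒ mean < median ⇒ left-skewed (negative skew).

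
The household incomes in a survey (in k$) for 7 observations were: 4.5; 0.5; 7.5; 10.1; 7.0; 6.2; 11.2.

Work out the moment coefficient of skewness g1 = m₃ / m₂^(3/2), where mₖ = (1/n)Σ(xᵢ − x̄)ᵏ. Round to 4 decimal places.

x̄ = (4.5 + 0.5 + 7.5 + 10.1 + 7.0 + 6.2 + 11.2) / 7 = 6.7143
deviations (xᵢ − x̄): -2.2143, -6.2143, 0.7857, 3.3857, 0.2857, -0.5143, 4.4857
Σ(xᵢ − x̄)² = 76.0686 ⇒ m₂ = 76.0686/7 = 10.86694
Σ(xᵢ − x̄)³ = -121.3931 ⇒ m₃ = -121.3931/7 = -17.34187
m₂^(3/2) = 10.86694^(1.5) = 35.82291
g1 = m₃ / m₂^(3/2) = -17.34187 / 35.82291 ≈ -0.4841

-0.4841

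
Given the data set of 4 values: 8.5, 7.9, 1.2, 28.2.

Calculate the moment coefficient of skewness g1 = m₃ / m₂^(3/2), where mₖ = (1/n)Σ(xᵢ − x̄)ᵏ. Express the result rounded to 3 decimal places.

0.865

x̄ = (8.5 + 7.9 + 1.2 + 28.2) / 4 = 11.4500
deviations (xᵢ − x̄): -2.9500, -3.5500, -10.2500, 16.7500
Σ(xᵢ − x̄)² = 406.9300 ⇒ m₂ = 406.9300/4 = 101.73250
Σ(xᵢ − x̄)³ = 3552.1200 ⇒ m₃ = 3552.1200/4 = 888.03000
m₂^(3/2) = 101.73250^(1.5) = 1026.09974
g1 = m₃ / m₂^(3/2) = 888.03000 / 1026.09974 ≈ 0.865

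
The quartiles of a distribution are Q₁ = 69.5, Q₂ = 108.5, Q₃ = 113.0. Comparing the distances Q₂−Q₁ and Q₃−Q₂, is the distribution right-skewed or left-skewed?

Q₂ − Q₁ = 39.0;  Q₃ − Q₂ = 4.5
Q₂ − Q₁ > Q₃ − Q₂ ⇒ the lower half is more spread out ⇒ left-skewed.

left-skewed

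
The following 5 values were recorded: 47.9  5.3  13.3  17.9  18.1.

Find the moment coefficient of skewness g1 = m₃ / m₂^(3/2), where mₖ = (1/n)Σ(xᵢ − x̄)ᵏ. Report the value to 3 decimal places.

x̄ = (47.9 + 5.3 + 13.3 + 17.9 + 18.1) / 5 = 20.5000
deviations (xᵢ − x̄): 27.4000, -15.2000, -7.2000, -2.6000, -2.4000
Σ(xᵢ − x̄)² = 1046.1600 ⇒ m₂ = 1046.1600/5 = 209.23200
Σ(xᵢ − x̄)³ = 16654.3680 ⇒ m₃ = 16654.3680/5 = 3330.87360
m₂^(3/2) = 209.23200^(1.5) = 3026.51032
g1 = m₃ / m₂^(3/2) = 3330.87360 / 3026.51032 ≈ 1.101

1.101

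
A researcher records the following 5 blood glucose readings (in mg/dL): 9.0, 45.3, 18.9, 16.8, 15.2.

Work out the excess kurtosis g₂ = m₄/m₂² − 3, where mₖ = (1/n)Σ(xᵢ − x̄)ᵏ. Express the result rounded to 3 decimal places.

-0.046

x̄ = 21.0400
Σ(xᵢ − x̄)² = 790.1720 ⇒ m₂ = 158.03440
Σ(xᵢ − x̄)⁴ = 368909.5017 ⇒ m₄ = 73781.90035
m₂² = 24974.87158
g₂ = m₄/m₂² − 3 = 2.95425 − 3 ≈ -0.046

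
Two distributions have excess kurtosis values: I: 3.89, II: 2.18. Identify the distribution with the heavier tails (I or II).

I

Higher excess kurtosis ⇒ heavier tails relative to the normal distribution.
3.89 vs 2.18: the larger is 3.89, so I has heavier tails.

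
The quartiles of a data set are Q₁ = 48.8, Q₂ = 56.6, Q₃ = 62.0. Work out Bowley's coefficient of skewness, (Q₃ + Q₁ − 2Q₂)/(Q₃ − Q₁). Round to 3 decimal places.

-0.182

numerator: Q₃ + Q₁ − 2Q₂ = 62.0 + 48.8 − 2×56.6 = -2.4000
denominator: Q₃ − Q₁ = 62.0 − 48.8 = 13.2000
Bowley skewness = -2.4000 / 13.2000 ≈ -0.182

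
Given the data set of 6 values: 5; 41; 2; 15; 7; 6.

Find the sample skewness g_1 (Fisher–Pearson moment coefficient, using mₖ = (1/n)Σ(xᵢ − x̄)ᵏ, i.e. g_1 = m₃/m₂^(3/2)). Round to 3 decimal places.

x̄ = (5 + 41 + 2 + 15 + 7 + 6) / 6 = 12.6667
deviations (xᵢ − x̄): -7.6667, 28.3333, -10.6667, 2.3333, -5.6667, -6.6667
Σ(xᵢ − x̄)² = 1057.3333 ⇒ m₂ = 1057.3333/6 = 176.22222
Σ(xᵢ − x̄)³ = 20615.5556 ⇒ m₃ = 20615.5556/6 = 3435.92593
m₂^(3/2) = 176.22222^(1.5) = 2339.32741
g_1 = m₃ / m₂^(3/2) = 3435.92593 / 2339.32741 ≈ 1.469

1.469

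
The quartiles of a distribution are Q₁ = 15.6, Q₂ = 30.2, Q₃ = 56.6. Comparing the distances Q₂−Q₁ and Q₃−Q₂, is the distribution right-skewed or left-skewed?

Q₂ − Q₁ = 14.6;  Q₃ − Q₂ = 26.4
Q₃ − Q₂ > Q₂ − Q₁ ⇒ the upper half is more spread out ⇒ right-skewed.

right-skewed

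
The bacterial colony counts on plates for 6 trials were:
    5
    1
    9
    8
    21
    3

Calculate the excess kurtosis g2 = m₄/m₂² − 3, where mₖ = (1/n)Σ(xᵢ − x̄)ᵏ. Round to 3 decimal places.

x̄ = 7.8333
Σ(xᵢ − x̄)² = 252.8333 ⇒ m₂ = 42.13889
Σ(xᵢ − x̄)⁴ = 32846.4861 ⇒ m₄ = 5474.41435
m₂² = 1775.68596
g2 = m₄/m₂² − 3 = 3.08299 − 3 ≈ 0.083

0.083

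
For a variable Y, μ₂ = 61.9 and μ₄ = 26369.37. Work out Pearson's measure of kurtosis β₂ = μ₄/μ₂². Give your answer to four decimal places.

μ₂² = 61.9² = 3831.61000
μ₄/μ₂² = 26369.37 / 3831.61000 = 6.88206
β₂ ≈ 6.8821

6.8821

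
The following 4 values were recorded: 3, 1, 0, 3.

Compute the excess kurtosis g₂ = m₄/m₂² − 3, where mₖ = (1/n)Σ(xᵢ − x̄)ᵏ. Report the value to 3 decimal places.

x̄ = 1.7500
Σ(xᵢ − x̄)² = 6.7500 ⇒ m₂ = 1.68750
Σ(xᵢ − x̄)⁴ = 14.5781 ⇒ m₄ = 3.64453
m₂² = 2.84766
g₂ = m₄/m₂² − 3 = 1.27984 − 3 ≈ -1.720

-1.720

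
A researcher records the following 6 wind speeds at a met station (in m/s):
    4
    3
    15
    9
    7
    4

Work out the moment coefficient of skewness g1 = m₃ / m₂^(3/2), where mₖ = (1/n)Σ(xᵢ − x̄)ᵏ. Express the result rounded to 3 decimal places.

0.956

x̄ = (4 + 3 + 15 + 9 + 7 + 4) / 6 = 7.0000
deviations (xᵢ − x̄): -3.0000, -4.0000, 8.0000, 2.0000, 0.0000, -3.0000
Σ(xᵢ − x̄)² = 102.0000 ⇒ m₂ = 102.0000/6 = 17.00000
Σ(xᵢ − x̄)³ = 402.0000 ⇒ m₃ = 402.0000/6 = 67.00000
m₂^(3/2) = 17.00000^(1.5) = 70.09280
g1 = m₃ / m₂^(3/2) = 67.00000 / 70.09280 ≈ 0.956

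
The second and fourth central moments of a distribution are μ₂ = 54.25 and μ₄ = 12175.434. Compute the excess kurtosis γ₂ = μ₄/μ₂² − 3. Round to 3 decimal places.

μ₂² = 54.25² = 2943.06250
μ₄/μ₂² = 12175.434 / 2943.06250 = 4.13699
γ₂ = 4.13699 − 3 ≈ 1.137

1.137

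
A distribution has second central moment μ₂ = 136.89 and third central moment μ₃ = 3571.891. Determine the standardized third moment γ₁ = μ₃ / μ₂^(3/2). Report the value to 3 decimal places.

σ = √μ₂ = √136.89 = 11.70000
σ³ = μ₂^(3/2) = 1601.61300
γ₁ = μ₃/σ³ = 3571.891 / 1601.61300 ≈ 2.230

2.230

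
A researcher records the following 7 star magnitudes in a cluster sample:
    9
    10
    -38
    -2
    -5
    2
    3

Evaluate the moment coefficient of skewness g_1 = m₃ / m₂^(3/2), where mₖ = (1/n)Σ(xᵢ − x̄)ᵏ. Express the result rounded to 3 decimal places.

x̄ = (9 + 10 - 38 - 2 - 5 + 2 + 3) / 7 = -3.0000
deviations (xᵢ − x̄): 12.0000, 13.0000, -35.0000, 1.0000, -2.0000, 5.0000, 6.0000
Σ(xᵢ − x̄)² = 1604.0000 ⇒ m₂ = 1604.0000/7 = 229.14286
Σ(xᵢ − x̄)³ = -38616.0000 ⇒ m₃ = -38616.0000/7 = -5516.57143
m₂^(3/2) = 229.14286^(1.5) = 3468.64206
g_1 = m₃ / m₂^(3/2) = -5516.57143 / 3468.64206 ≈ -1.590

-1.590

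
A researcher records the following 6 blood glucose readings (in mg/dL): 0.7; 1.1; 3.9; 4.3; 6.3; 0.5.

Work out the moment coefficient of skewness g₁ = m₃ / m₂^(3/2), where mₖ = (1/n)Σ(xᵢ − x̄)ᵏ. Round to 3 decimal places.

0.346

x̄ = (0.7 + 1.1 + 3.9 + 4.3 + 6.3 + 0.5) / 6 = 2.8000
deviations (xᵢ − x̄): -2.1000, -1.7000, 1.1000, 1.5000, 3.5000, -2.3000
Σ(xᵢ − x̄)² = 28.3000 ⇒ m₂ = 28.3000/6 = 4.71667
Σ(xᵢ − x̄)³ = 21.2400 ⇒ m₃ = 21.2400/6 = 3.54000
m₂^(3/2) = 4.71667^(1.5) = 10.24360
g₁ = m₃ / m₂^(3/2) = 3.54000 / 10.24360 ≈ 0.346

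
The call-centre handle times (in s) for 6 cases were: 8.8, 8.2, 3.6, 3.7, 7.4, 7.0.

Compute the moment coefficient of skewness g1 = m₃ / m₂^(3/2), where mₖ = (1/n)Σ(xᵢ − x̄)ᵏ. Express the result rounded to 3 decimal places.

x̄ = (8.8 + 8.2 + 3.6 + 3.7 + 7.4 + 7.0) / 6 = 6.4500
deviations (xᵢ − x̄): 2.3500, 1.7500, -2.8500, -2.7500, 0.9500, 0.5500
Σ(xᵢ − x̄)² = 25.4750 ⇒ m₂ = 25.4750/6 = 4.24583
Σ(xᵢ − x̄)³ = -24.5850 ⇒ m₃ = -24.5850/6 = -4.09750
m₂^(3/2) = 4.24583^(1.5) = 8.74872
g1 = m₃ / m₂^(3/2) = -4.09750 / 8.74872 ≈ -0.468

-0.468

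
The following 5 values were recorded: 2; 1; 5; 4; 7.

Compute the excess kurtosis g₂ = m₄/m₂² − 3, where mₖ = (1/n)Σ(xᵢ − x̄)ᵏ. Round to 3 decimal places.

-1.279

x̄ = 3.8000
Σ(xᵢ − x̄)² = 22.8000 ⇒ m₂ = 4.56000
Σ(xᵢ − x̄)⁴ = 178.8960 ⇒ m₄ = 35.77920
m₂² = 20.79360
g₂ = m₄/m₂² − 3 = 1.72068 − 3 ≈ -1.279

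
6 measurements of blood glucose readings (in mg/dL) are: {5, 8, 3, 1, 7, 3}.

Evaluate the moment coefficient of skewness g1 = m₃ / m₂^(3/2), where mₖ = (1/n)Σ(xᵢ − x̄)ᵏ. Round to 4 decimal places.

0.1042

x̄ = (5 + 8 + 3 + 1 + 7 + 3) / 6 = 4.5000
deviations (xᵢ − x̄): 0.5000, 3.5000, -1.5000, -3.5000, 2.5000, -1.5000
Σ(xᵢ − x̄)² = 35.5000 ⇒ m₂ = 35.5000/6 = 5.91667
Σ(xᵢ − x̄)³ = 9.0000 ⇒ m₃ = 9.0000/6 = 1.50000
m₂^(3/2) = 5.91667^(1.5) = 14.39182
g1 = m₃ / m₂^(3/2) = 1.50000 / 14.39182 ≈ 0.1042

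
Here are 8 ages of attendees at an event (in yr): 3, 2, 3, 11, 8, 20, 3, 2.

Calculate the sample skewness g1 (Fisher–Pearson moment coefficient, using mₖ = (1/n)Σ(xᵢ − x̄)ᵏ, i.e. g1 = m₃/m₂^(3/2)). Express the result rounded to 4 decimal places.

1.3403

x̄ = (3 + 2 + 3 + 11 + 8 + 20 + 3 + 2) / 8 = 6.5000
deviations (xᵢ − x̄): -3.5000, -4.5000, -3.5000, 4.5000, 1.5000, 13.5000, -3.5000, -4.5000
Σ(xᵢ − x̄)² = 282.0000 ⇒ m₂ = 282.0000/8 = 35.25000
Σ(xᵢ − x̄)³ = 2244.0000 ⇒ m₃ = 2244.0000/8 = 280.50000
m₂^(3/2) = 35.25000^(1.5) = 209.28528
g1 = m₃ / m₂^(3/2) = 280.50000 / 209.28528 ≈ 1.3403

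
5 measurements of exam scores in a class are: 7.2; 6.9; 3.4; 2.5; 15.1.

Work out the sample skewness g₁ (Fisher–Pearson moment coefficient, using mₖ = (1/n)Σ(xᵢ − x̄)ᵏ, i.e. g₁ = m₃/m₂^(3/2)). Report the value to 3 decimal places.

x̄ = (7.2 + 6.9 + 3.4 + 2.5 + 15.1) / 5 = 7.0200
deviations (xᵢ − x̄): 0.1800, -0.1200, -3.6200, -4.5200, 8.0800
Σ(xᵢ − x̄)² = 98.8680 ⇒ m₂ = 98.8680/5 = 19.77360
Σ(xᵢ − x̄)³ = 387.7349 ⇒ m₃ = 387.7349/5 = 77.54698
m₂^(3/2) = 19.77360^(1.5) = 87.92829
g₁ = m₃ / m₂^(3/2) = 77.54698 / 87.92829 ≈ 0.882

0.882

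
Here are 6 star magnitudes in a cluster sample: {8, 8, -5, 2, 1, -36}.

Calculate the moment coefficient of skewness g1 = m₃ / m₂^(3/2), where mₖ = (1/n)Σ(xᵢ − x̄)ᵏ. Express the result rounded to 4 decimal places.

-1.4605

x̄ = (8 + 8 - 5 + 2 + 1 - 36) / 6 = -3.6667
deviations (xᵢ − x̄): 11.6667, 11.6667, -1.3333, 5.6667, 4.6667, -32.3333
Σ(xᵢ − x̄)² = 1373.3333 ⇒ m₂ = 1373.3333/6 = 228.88889
Σ(xᵢ − x̄)³ = -30345.5556 ⇒ m₃ = -30345.5556/6 = -5057.59259
m₂^(3/2) = 228.88889^(1.5) = 3462.87700
g1 = m₃ / m₂^(3/2) = -5057.59259 / 3462.87700 ≈ -1.4605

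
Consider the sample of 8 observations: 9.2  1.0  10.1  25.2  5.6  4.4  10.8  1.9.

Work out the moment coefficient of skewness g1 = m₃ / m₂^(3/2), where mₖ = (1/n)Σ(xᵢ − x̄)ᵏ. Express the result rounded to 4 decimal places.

1.2977

x̄ = (9.2 + 1.0 + 10.1 + 25.2 + 5.6 + 4.4 + 10.8 + 1.9) / 8 = 8.5250
deviations (xᵢ − x̄): 0.6750, -7.5250, 1.5750, 16.6750, -2.9250, -4.1250, 2.2750, -6.6250
Σ(xᵢ − x̄)² = 412.2550 ⇒ m₂ = 412.2550/8 = 51.53187
Σ(xᵢ − x̄)³ = 3840.4687 ⇒ m₃ = 3840.4687/8 = 480.05859
m₂^(3/2) = 51.53187^(1.5) = 369.92520
g1 = m₃ / m₂^(3/2) = 480.05859 / 369.92520 ≈ 1.2977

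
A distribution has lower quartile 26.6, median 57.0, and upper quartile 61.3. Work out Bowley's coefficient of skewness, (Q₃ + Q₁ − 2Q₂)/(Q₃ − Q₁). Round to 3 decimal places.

numerator: Q₃ + Q₁ − 2Q₂ = 61.3 + 26.6 − 2×57.0 = -26.1000
denominator: Q₃ − Q₁ = 61.3 − 26.6 = 34.7000
Bowley skewness = -26.1000 / 34.7000 ≈ -0.752

-0.752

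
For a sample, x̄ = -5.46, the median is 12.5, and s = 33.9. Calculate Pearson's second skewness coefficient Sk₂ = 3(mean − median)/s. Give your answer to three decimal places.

-1.589

Sk₂ = 3(-5.46 − 12.5) / 33.9 = 3 × -17.9600 / 33.9
    = -53.8800 / 33.9 ≈ -1.589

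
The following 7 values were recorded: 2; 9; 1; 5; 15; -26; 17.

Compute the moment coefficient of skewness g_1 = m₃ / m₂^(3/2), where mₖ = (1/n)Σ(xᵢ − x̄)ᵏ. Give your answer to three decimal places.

-1.280

x̄ = (2 + 9 + 1 + 5 + 15 - 26 + 17) / 7 = 3.2857
deviations (xᵢ − x̄): -1.2857, 5.7143, -2.2857, 1.7143, 11.7143, -29.2857, 13.7143
Σ(xᵢ − x̄)² = 1225.4286 ⇒ m₂ = 1225.4286/7 = 175.06122
Σ(xᵢ − x̄)³ = -20752.5306 ⇒ m₃ = -20752.5306/7 = -2964.64723
m₂^(3/2) = 175.06122^(1.5) = 2316.24739
g_1 = m₃ / m₂^(3/2) = -2964.64723 / 2316.24739 ≈ -1.280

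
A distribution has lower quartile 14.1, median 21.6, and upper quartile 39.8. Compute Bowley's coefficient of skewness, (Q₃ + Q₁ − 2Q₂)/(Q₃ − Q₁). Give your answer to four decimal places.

0.4163

numerator: Q₃ + Q₁ − 2Q₂ = 39.8 + 14.1 − 2×21.6 = 10.7000
denominator: Q₃ − Q₁ = 39.8 − 14.1 = 25.7000
Bowley skewness = 10.7000 / 25.7000 ≈ 0.4163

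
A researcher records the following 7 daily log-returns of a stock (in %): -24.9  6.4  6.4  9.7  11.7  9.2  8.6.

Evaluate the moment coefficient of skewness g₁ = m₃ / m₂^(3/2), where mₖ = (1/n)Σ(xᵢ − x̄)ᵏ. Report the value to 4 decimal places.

-1.9508

x̄ = (-24.9 + 6.4 + 6.4 + 9.7 + 11.7 + 9.2 + 8.6) / 7 = 3.8714
deviations (xᵢ − x̄): -28.7714, 2.5286, 2.5286, 5.8286, 7.8286, 5.3286, 4.7286
Σ(xᵢ − x̄)² = 986.5943 ⇒ m₂ = 986.5943/7 = 140.94204
Σ(xᵢ − x̄)³ = -22849.6926 ⇒ m₃ = -22849.6926/7 = -3264.24180
m₂^(3/2) = 140.94204^(1.5) = 1673.25000
g₁ = m₃ / m₂^(3/2) = -3264.24180 / 1673.25000 ≈ -1.9508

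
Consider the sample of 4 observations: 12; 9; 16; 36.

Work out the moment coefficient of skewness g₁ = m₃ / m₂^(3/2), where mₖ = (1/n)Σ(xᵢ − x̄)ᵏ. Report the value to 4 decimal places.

x̄ = (12 + 9 + 16 + 36) / 4 = 18.2500
deviations (xᵢ − x̄): -6.2500, -9.2500, -2.2500, 17.7500
Σ(xᵢ − x̄)² = 444.7500 ⇒ m₂ = 444.7500/4 = 111.18750
Σ(xᵢ − x̄)³ = 4545.3750 ⇒ m₃ = 4545.3750/4 = 1136.34375
m₂^(3/2) = 111.18750^(1.5) = 1172.42197
g₁ = m₃ / m₂^(3/2) = 1136.34375 / 1172.42197 ≈ 0.9692

0.9692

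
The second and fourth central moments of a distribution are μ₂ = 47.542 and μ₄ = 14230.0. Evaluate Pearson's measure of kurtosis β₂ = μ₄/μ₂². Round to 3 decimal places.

μ₂² = 47.542² = 2260.24176
μ₄/μ₂² = 14230.0 / 2260.24176 = 6.29579
β₂ ≈ 6.296

6.296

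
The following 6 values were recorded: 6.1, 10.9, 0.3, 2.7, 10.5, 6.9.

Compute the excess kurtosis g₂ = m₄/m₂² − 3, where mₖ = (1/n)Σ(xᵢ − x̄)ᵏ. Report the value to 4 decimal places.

-1.2998

x̄ = 6.2333
Σ(xᵢ − x̄)² = 88.1333 ⇒ m₂ = 14.68889
Σ(xᵢ − x̄)⁴ = 2201.0855 ⇒ m₄ = 366.84759
m₂² = 215.76346
g₂ = m₄/m₂² − 3 = 1.70023 − 3 ≈ -1.2998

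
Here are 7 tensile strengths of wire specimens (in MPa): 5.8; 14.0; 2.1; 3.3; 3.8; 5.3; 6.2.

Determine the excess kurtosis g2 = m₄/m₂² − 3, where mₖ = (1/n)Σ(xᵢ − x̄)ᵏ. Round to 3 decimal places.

x̄ = 5.7857
Σ(xᵢ − x̄)² = 91.5886 ⇒ m₂ = 13.08408
Σ(xᵢ − x̄)⁴ = 4791.1553 ⇒ m₄ = 684.45075
m₂² = 171.19319
g2 = m₄/m₂² − 3 = 3.99812 − 3 ≈ 0.998

0.998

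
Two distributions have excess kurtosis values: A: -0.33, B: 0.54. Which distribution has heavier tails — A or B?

Higher excess kurtosis ⇒ heavier tails relative to the normal distribution.
-0.33 vs 0.54: the larger is 0.54, so B has heavier tails. (B is leptokurtic — heavier-than-normal tails; the other is platykurtic.)

B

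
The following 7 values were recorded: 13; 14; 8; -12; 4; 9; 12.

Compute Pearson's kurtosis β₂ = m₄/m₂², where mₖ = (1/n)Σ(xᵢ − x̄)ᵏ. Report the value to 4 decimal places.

3.9085

x̄ = 6.8571
Σ(xᵢ − x̄)² = 484.8571 ⇒ m₂ = 69.26531
Σ(xᵢ − x̄)⁴ = 131261.5219 ⇒ m₄ = 18751.64598
m₂² = 4797.68263
β₂ = m₄/m₂² = 18751.64598 / 4797.68263 ≈ 3.9085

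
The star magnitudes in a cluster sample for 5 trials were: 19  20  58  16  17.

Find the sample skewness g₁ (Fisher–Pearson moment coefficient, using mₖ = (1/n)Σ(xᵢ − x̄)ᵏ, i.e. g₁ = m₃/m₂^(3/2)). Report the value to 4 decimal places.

1.4710

x̄ = (19 + 20 + 58 + 16 + 17) / 5 = 26.0000
deviations (xᵢ − x̄): -7.0000, -6.0000, 32.0000, -10.0000, -9.0000
Σ(xᵢ − x̄)² = 1290.0000 ⇒ m₂ = 1290.0000/5 = 258.00000
Σ(xᵢ − x̄)³ = 30480.0000 ⇒ m₃ = 30480.0000/5 = 6096.00000
m₂^(3/2) = 258.00000^(1.5) = 4144.09363
g₁ = m₃ / m₂^(3/2) = 6096.00000 / 4144.09363 ≈ 1.4710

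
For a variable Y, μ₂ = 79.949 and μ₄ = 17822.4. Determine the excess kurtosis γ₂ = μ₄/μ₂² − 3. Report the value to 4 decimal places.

-0.2117

μ₂² = 79.949² = 6391.84260
μ₄/μ₂² = 17822.4 / 6391.84260 = 2.78830
γ₂ = 2.78830 − 3 ≈ -0.2117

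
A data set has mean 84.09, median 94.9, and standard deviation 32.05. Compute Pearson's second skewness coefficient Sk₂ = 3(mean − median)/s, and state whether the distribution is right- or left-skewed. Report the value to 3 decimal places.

Sk₂ = 3(84.09 − 94.9) / 32.05 = 3 × -10.8100 / 32.05
    = -32.4300 / 32.05 ≈ -1.012
Sk₂ < 0 ⇒ mean < median ⇒ left-skewed (negative skew).

-1.012, left-skewed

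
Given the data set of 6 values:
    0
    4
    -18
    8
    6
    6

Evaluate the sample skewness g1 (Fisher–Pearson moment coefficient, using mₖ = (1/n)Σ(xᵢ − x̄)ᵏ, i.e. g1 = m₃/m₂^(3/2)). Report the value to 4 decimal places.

-1.5001

x̄ = (0 + 4 - 18 + 8 + 6 + 6) / 6 = 1.0000
deviations (xᵢ − x̄): -1.0000, 3.0000, -19.0000, 7.0000, 5.0000, 5.0000
Σ(xᵢ − x̄)² = 470.0000 ⇒ m₂ = 470.0000/6 = 78.33333
Σ(xᵢ − x̄)³ = -6240.0000 ⇒ m₃ = -6240.0000/6 = -1040.00000
m₂^(3/2) = 78.33333^(1.5) = 693.29794
g1 = m₃ / m₂^(3/2) = -1040.00000 / 693.29794 ≈ -1.5001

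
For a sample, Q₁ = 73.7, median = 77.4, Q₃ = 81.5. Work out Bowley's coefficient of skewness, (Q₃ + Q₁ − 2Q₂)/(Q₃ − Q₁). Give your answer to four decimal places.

numerator: Q₃ + Q₁ − 2Q₂ = 81.5 + 73.7 − 2×77.4 = 0.4000
denominator: Q₃ − Q₁ = 81.5 − 73.7 = 7.8000
Bowley skewness = 0.4000 / 7.8000 ≈ 0.0513

0.0513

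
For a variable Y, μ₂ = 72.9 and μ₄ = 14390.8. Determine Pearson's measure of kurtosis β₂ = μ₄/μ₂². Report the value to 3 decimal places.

2.708

μ₂² = 72.9² = 5314.41000
μ₄/μ₂² = 14390.8 / 5314.41000 = 2.70788
β₂ ≈ 2.708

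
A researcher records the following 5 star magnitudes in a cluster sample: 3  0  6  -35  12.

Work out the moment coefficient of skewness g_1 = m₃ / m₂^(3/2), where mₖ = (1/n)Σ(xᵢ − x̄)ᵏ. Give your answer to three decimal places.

-1.283

x̄ = (3 + 0 + 6 - 35 + 12) / 5 = -2.8000
deviations (xᵢ − x̄): 5.8000, 2.8000, 8.8000, -32.2000, 14.8000
Σ(xᵢ − x̄)² = 1374.8000 ⇒ m₂ = 1374.8000/5 = 274.96000
Σ(xᵢ − x̄)³ = -29245.9200 ⇒ m₃ = -29245.9200/5 = -5849.18400
m₂^(3/2) = 274.96000^(1.5) = 4559.36414
g_1 = m₃ / m₂^(3/2) = -5849.18400 / 4559.36414 ≈ -1.283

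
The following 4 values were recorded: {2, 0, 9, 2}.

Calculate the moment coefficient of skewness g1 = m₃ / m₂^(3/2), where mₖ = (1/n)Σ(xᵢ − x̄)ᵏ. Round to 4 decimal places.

0.9503

x̄ = (2 + 0 + 9 + 2) / 4 = 3.2500
deviations (xᵢ − x̄): -1.2500, -3.2500, 5.7500, -1.2500
Σ(xᵢ − x̄)² = 46.7500 ⇒ m₂ = 46.7500/4 = 11.68750
Σ(xᵢ − x̄)³ = 151.8750 ⇒ m₃ = 151.8750/4 = 37.96875
m₂^(3/2) = 11.68750^(1.5) = 39.95604
g1 = m₃ / m₂^(3/2) = 37.96875 / 39.95604 ≈ 0.9503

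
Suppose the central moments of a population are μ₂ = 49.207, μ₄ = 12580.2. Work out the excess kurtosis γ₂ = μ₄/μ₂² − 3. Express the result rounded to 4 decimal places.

μ₂² = 49.207² = 2421.32885
μ₄/μ₂² = 12580.2 / 2421.32885 = 5.19558
γ₂ = 5.19558 − 3 ≈ 2.1956

2.1956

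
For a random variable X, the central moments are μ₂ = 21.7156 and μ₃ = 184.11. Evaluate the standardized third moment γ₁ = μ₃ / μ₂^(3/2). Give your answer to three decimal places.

σ = √μ₂ = √21.7156 = 4.66000
σ³ = μ₂^(3/2) = 101.19470
γ₁ = μ₃/σ³ = 184.11 / 101.19470 ≈ 1.819

1.819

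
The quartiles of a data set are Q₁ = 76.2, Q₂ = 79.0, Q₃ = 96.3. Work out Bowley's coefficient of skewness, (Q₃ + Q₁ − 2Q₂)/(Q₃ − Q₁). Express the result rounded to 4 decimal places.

numerator: Q₃ + Q₁ − 2Q₂ = 96.3 + 76.2 − 2×79.0 = 14.5000
denominator: Q₃ − Q₁ = 96.3 − 76.2 = 20.1000
Bowley skewness = 14.5000 / 20.1000 ≈ 0.7214

0.7214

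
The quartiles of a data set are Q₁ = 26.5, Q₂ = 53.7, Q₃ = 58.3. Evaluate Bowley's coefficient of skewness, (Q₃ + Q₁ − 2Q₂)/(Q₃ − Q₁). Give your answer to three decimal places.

-0.711

numerator: Q₃ + Q₁ − 2Q₂ = 58.3 + 26.5 − 2×53.7 = -22.6000
denominator: Q₃ − Q₁ = 58.3 − 26.5 = 31.8000
Bowley skewness = -22.6000 / 31.8000 ≈ -0.711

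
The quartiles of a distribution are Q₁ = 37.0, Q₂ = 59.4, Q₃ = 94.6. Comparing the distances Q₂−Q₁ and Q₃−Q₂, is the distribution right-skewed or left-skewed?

right-skewed

Q₂ − Q₁ = 22.4;  Q₃ − Q₂ = 35.2
Q₃ − Q₂ > Q₂ − Q₁ ⇒ the upper half is more spread out ⇒ right-skewed.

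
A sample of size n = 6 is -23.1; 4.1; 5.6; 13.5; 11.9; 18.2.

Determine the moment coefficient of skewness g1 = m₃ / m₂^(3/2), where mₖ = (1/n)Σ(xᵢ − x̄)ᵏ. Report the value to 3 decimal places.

x̄ = (-23.1 + 4.1 + 5.6 + 13.5 + 11.9 + 18.2) / 6 = 5.0333
deviations (xᵢ − x̄): -28.1333, -0.9333, 0.5667, 8.4667, 6.8667, 13.1667
Σ(xᵢ − x̄)² = 1084.8733 ⇒ m₂ = 1084.8733/6 = 180.81222
Σ(xᵢ − x̄)³ = -19054.4396 ⇒ m₃ = -19054.4396/6 = -3175.73993
m₂^(3/2) = 180.81222^(1.5) = 2431.31750
g1 = m₃ / m₂^(3/2) = -3175.73993 / 2431.31750 ≈ -1.306

-1.306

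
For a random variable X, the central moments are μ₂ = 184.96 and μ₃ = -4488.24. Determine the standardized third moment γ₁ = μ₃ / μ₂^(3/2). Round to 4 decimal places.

-1.7843

σ = √μ₂ = √184.96 = 13.60000
σ³ = μ₂^(3/2) = 2515.45600
γ₁ = μ₃/σ³ = -4488.24 / 2515.45600 ≈ -1.7843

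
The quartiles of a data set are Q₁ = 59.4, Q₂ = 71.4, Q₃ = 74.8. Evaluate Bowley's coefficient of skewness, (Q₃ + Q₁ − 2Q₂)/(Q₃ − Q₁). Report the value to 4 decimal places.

-0.5584

numerator: Q₃ + Q₁ − 2Q₂ = 74.8 + 59.4 − 2×71.4 = -8.6000
denominator: Q₃ − Q₁ = 74.8 − 59.4 = 15.4000
Bowley skewness = -8.6000 / 15.4000 ≈ -0.5584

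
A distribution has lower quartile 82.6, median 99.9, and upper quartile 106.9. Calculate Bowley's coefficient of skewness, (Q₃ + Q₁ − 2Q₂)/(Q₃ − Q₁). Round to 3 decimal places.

-0.424

numerator: Q₃ + Q₁ − 2Q₂ = 106.9 + 82.6 − 2×99.9 = -10.3000
denominator: Q₃ − Q₁ = 106.9 − 82.6 = 24.3000
Bowley skewness = -10.3000 / 24.3000 ≈ -0.424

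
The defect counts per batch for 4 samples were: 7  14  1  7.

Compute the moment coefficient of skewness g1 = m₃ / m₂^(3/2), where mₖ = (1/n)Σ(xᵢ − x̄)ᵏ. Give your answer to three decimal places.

x̄ = (7 + 14 + 1 + 7) / 4 = 7.2500
deviations (xᵢ − x̄): -0.2500, 6.7500, -6.2500, -0.2500
Σ(xᵢ − x̄)² = 84.7500 ⇒ m₂ = 84.7500/4 = 21.18750
Σ(xᵢ − x̄)³ = 63.3750 ⇒ m₃ = 63.3750/4 = 15.84375
m₂^(3/2) = 21.18750^(1.5) = 97.52581
g1 = m₃ / m₂^(3/2) = 15.84375 / 97.52581 ≈ 0.162

0.162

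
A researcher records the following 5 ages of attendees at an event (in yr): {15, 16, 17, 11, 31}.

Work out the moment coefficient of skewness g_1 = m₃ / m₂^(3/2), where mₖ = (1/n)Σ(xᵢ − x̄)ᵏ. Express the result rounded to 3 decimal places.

1.150

x̄ = (15 + 16 + 17 + 11 + 31) / 5 = 18.0000
deviations (xᵢ − x̄): -3.0000, -2.0000, -1.0000, -7.0000, 13.0000
Σ(xᵢ − x̄)² = 232.0000 ⇒ m₂ = 232.0000/5 = 46.40000
Σ(xᵢ − x̄)³ = 1818.0000 ⇒ m₃ = 1818.0000/5 = 363.60000
m₂^(3/2) = 46.40000^(1.5) = 316.06541
g_1 = m₃ / m₂^(3/2) = 363.60000 / 316.06541 ≈ 1.150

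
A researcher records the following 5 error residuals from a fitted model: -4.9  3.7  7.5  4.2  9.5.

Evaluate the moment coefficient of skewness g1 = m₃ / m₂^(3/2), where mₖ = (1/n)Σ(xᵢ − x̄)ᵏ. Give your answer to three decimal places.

x̄ = (-4.9 + 3.7 + 7.5 + 4.2 + 9.5) / 5 = 4.0000
deviations (xᵢ − x̄): -8.9000, -0.3000, 3.5000, 0.2000, 5.5000
Σ(xᵢ − x̄)² = 121.8400 ⇒ m₂ = 121.8400/5 = 24.36800
Σ(xᵢ − x̄)³ = -495.7380 ⇒ m₃ = -495.7380/5 = -99.14760
m₂^(3/2) = 24.36800^(1.5) = 120.29008
g1 = m₃ / m₂^(3/2) = -99.14760 / 120.29008 ≈ -0.824

-0.824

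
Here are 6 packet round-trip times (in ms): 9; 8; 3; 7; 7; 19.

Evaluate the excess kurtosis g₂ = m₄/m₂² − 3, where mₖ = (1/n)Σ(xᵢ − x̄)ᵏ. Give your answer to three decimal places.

x̄ = 8.8333
Σ(xᵢ − x̄)² = 144.8333 ⇒ m₂ = 24.13889
Σ(xᵢ − x̄)⁴ = 11864.4861 ⇒ m₄ = 1977.41435
m₂² = 582.68596
g₂ = m₄/m₂² − 3 = 3.39362 − 3 ≈ 0.394

0.394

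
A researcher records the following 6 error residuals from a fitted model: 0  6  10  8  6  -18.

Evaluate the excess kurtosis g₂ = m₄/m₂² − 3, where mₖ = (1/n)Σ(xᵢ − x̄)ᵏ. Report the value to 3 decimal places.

0.465

x̄ = 2.0000
Σ(xᵢ − x̄)² = 536.0000 ⇒ m₂ = 89.33333
Σ(xᵢ − x̄)⁴ = 165920.0000 ⇒ m₄ = 27653.33333
m₂² = 7980.44444
g₂ = m₄/m₂² − 3 = 3.46514 − 3 ≈ 0.465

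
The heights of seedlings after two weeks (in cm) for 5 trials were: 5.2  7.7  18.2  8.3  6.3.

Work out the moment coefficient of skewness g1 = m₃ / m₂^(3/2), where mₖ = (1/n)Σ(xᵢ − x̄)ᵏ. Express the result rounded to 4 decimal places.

x̄ = (5.2 + 7.7 + 18.2 + 8.3 + 6.3) / 5 = 9.1400
deviations (xᵢ − x̄): -3.9400, -1.4400, 9.0600, -0.8400, -2.8400
Σ(xᵢ − x̄)² = 108.4520 ⇒ m₂ = 108.4520/5 = 21.69040
Σ(xᵢ − x̄)³ = 656.0294 ⇒ m₃ = 656.0294/5 = 131.20589
m₂^(3/2) = 21.69040^(1.5) = 101.01860
g1 = m₃ / m₂^(3/2) = 131.20589 / 101.01860 ≈ 1.2988

1.2988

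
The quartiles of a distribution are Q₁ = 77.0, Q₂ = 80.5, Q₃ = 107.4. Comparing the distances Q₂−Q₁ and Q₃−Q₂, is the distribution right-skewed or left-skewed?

right-skewed

Q₂ − Q₁ = 3.5;  Q₃ − Q₂ = 26.9
Q₃ − Q₂ > Q₂ − Q₁ ⇒ the upper half is more spread out ⇒ right-skewed.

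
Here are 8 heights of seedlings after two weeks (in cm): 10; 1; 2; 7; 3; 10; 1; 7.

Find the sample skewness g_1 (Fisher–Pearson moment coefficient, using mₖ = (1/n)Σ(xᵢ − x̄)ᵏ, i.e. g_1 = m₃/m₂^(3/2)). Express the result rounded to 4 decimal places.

0.1746

x̄ = (10 + 1 + 2 + 7 + 3 + 10 + 1 + 7) / 8 = 5.1250
deviations (xᵢ − x̄): 4.8750, -4.1250, -3.1250, 1.8750, -2.1250, 4.8750, -4.1250, 1.8750
Σ(xᵢ − x̄)² = 102.8750 ⇒ m₂ = 102.8750/8 = 12.85938
Σ(xᵢ − x̄)³ = 64.4063 ⇒ m₃ = 64.4063/8 = 8.05078
m₂^(3/2) = 12.85938^(1.5) = 46.11368
g_1 = m₃ / m₂^(3/2) = 8.05078 / 46.11368 ≈ 0.1746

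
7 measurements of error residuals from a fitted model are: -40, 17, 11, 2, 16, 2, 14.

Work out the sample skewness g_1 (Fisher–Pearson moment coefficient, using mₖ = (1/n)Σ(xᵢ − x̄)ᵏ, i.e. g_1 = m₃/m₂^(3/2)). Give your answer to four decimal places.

-1.6588

x̄ = (-40 + 17 + 11 + 2 + 16 + 2 + 14) / 7 = 3.1429
deviations (xᵢ − x̄): -43.1429, 13.8571, 7.8571, -1.1429, 12.8571, -1.1429, 10.8571
Σ(xᵢ − x̄)² = 2400.8571 ⇒ m₂ = 2400.8571/7 = 342.97959
Σ(xᵢ − x̄)³ = -73753.9592 ⇒ m₃ = -73753.9592/7 = -10536.27988
m₂^(3/2) = 342.97959^(1.5) = 6351.88196
g_1 = m₃ / m₂^(3/2) = -10536.27988 / 6351.88196 ≈ -1.6588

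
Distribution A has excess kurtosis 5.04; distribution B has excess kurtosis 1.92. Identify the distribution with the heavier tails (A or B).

Higher excess kurtosis ⇒ heavier tails relative to the normal distribution.
5.04 vs 1.92: the larger is 5.04, so A has heavier tails.

A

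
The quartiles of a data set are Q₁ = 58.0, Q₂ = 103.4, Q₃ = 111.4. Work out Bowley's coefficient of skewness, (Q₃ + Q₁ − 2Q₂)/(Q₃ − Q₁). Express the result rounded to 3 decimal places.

numerator: Q₃ + Q₁ − 2Q₂ = 111.4 + 58.0 − 2×103.4 = -37.4000
denominator: Q₃ − Q₁ = 111.4 − 58.0 = 53.4000
Bowley skewness = -37.4000 / 53.4000 ≈ -0.700

-0.700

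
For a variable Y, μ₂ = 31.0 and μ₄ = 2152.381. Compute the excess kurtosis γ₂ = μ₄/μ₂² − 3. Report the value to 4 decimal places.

-0.7603

μ₂² = 31.0² = 961.00000
μ₄/μ₂² = 2152.381 / 961.00000 = 2.23973
γ₂ = 2.23973 − 3 ≈ -0.7603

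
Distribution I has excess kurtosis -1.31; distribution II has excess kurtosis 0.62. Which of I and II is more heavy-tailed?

Higher excess kurtosis ⇒ heavier tails relative to the normal distribution.
-1.31 vs 0.62: the larger is 0.62, so II has heavier tails. (II is leptokurtic — heavier-than-normal tails; the other is platykurtic.)

II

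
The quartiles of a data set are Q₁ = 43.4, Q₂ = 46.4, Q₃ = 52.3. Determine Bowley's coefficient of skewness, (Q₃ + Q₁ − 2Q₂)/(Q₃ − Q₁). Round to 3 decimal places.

numerator: Q₃ + Q₁ − 2Q₂ = 52.3 + 43.4 − 2×46.4 = 2.9000
denominator: Q₃ − Q₁ = 52.3 − 43.4 = 8.9000
Bowley skewness = 2.9000 / 8.9000 ≈ 0.326

0.326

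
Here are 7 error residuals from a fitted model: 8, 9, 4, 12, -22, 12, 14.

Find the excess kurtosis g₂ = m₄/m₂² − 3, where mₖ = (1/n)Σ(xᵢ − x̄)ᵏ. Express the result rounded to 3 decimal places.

x̄ = 5.2857
Σ(xᵢ − x̄)² = 933.4286 ⇒ m₂ = 133.34694
Σ(xᵢ − x̄)⁴ = 564374.1866 ⇒ m₄ = 80624.88380
m₂² = 17781.40608
g₂ = m₄/m₂² − 3 = 4.53422 − 3 ≈ 1.534

1.534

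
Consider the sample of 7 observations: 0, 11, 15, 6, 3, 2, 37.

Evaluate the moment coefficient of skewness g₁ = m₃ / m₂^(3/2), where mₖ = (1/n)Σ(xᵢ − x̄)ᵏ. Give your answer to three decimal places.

1.394

x̄ = (0 + 11 + 15 + 6 + 3 + 2 + 37) / 7 = 10.5714
deviations (xᵢ − x̄): -10.5714, 0.4286, 4.4286, -4.5714, -7.5714, -8.5714, 26.4286
Σ(xᵢ − x̄)² = 981.7143 ⇒ m₂ = 981.7143/7 = 140.24490
Σ(xᵢ − x̄)³ = 16205.7551 ⇒ m₃ = 16205.7551/7 = 2315.10787
m₂^(3/2) = 140.24490^(1.5) = 1660.85075
g₁ = m₃ / m₂^(3/2) = 2315.10787 / 1660.85075 ≈ 1.394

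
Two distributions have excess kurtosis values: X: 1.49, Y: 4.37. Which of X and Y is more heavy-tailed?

Y

Higher excess kurtosis ⇒ heavier tails relative to the normal distribution.
1.49 vs 4.37: the larger is 4.37, so Y has heavier tails.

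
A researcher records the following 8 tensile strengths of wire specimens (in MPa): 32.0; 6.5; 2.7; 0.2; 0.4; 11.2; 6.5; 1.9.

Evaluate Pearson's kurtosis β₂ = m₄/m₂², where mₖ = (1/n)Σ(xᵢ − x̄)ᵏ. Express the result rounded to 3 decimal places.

x̄ = 7.6750
Σ(xᵢ − x̄)² = 773.7950 ⇒ m₂ = 96.72438
Σ(xᵢ − x̄)⁴ = 357921.8199 ⇒ m₄ = 44740.22749
m₂² = 9355.60472
β₂ = m₄/m₂² = 44740.22749 / 9355.60472 ≈ 4.782

4.782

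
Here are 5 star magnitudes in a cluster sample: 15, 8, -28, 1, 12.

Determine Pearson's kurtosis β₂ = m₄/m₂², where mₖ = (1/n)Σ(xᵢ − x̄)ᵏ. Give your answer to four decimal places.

x̄ = 1.6000
Σ(xᵢ − x̄)² = 1205.2000 ⇒ m₂ = 241.04000
Σ(xᵢ − x̄)⁴ = 813274.5760 ⇒ m₄ = 162654.91520
m₂² = 58100.28160
β₂ = m₄/m₂² = 162654.91520 / 58100.28160 ≈ 2.7996

2.7996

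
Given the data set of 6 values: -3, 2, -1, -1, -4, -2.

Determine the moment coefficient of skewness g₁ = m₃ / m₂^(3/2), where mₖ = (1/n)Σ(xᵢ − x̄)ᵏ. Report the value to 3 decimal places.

0.590

x̄ = (-3 + 2 - 1 - 1 - 4 - 2) / 6 = -1.5000
deviations (xᵢ − x̄): -1.5000, 3.5000, 0.5000, 0.5000, -2.5000, -0.5000
Σ(xᵢ − x̄)² = 21.5000 ⇒ m₂ = 21.5000/6 = 3.58333
Σ(xᵢ − x̄)³ = 24.0000 ⇒ m₃ = 24.0000/6 = 4.00000
m₂^(3/2) = 3.58333^(1.5) = 6.78314
g₁ = m₃ / m₂^(3/2) = 4.00000 / 6.78314 ≈ 0.590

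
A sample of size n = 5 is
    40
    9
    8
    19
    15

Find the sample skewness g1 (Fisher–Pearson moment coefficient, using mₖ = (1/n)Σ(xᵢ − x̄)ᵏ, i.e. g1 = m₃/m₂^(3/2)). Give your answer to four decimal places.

1.0828

x̄ = (40 + 9 + 8 + 19 + 15) / 5 = 18.2000
deviations (xᵢ − x̄): 21.8000, -9.2000, -10.2000, 0.8000, -3.2000
Σ(xᵢ − x̄)² = 674.8000 ⇒ m₂ = 674.8000/5 = 134.96000
Σ(xᵢ − x̄)³ = 8488.0800 ⇒ m₃ = 8488.0800/5 = 1697.61600
m₂^(3/2) = 134.96000^(1.5) = 1567.86117
g1 = m₃ / m₂^(3/2) = 1697.61600 / 1567.86117 ≈ 1.0828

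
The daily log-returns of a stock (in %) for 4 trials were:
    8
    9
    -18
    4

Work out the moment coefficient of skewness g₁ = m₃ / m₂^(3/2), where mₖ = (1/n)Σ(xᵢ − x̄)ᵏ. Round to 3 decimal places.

-1.059

x̄ = (8 + 9 - 18 + 4) / 4 = 0.7500
deviations (xᵢ − x̄): 7.2500, 8.2500, -18.7500, 3.2500
Σ(xᵢ − x̄)² = 482.7500 ⇒ m₂ = 482.7500/4 = 120.68750
Σ(xᵢ − x̄)³ = -5614.8750 ⇒ m₃ = -5614.8750/4 = -1403.71875
m₂^(3/2) = 120.68750^(1.5) = 1325.84708
g₁ = m₃ / m₂^(3/2) = -1403.71875 / 1325.84708 ≈ -1.059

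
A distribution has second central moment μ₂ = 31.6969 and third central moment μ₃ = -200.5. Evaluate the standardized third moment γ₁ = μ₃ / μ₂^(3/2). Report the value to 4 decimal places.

σ = √μ₂ = √31.6969 = 5.63000
σ³ = μ₂^(3/2) = 178.45355
γ₁ = μ₃/σ³ = -200.5 / 178.45355 ≈ -1.1235

-1.1235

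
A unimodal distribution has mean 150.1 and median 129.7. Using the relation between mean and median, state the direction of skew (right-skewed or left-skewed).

mean − median = 150.1 − 129.7 = 20.4
mean > median ⇒ the longer tail is on the right ⇒ right-skewed (positively skewed).

right-skewed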